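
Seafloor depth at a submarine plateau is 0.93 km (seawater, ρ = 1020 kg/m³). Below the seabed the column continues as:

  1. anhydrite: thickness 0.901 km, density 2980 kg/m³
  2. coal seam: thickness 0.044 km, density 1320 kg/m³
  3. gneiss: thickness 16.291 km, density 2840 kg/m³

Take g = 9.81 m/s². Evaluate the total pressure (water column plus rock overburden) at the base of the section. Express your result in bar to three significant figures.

4900 bar

seawater: 1020 kg/m³ × 9.81 m/s² × 930 m = 9.306×10^6 Pa = 93.06 bar
anhydrite: 2980 kg/m³ × 9.81 m/s² × 901 m = 2.634×10^7 Pa = 263.4 bar
coal seam: 1320 kg/m³ × 9.81 m/s² × 44 m = 5.698×10^5 Pa = 5.698 bar
gneiss: 2840 kg/m³ × 9.81 m/s² × 16291 m = 4.539×10^8 Pa = 4539 bar
Total = 93.06 + 263.4 + 5.698 + 4539 = 4900.9 bar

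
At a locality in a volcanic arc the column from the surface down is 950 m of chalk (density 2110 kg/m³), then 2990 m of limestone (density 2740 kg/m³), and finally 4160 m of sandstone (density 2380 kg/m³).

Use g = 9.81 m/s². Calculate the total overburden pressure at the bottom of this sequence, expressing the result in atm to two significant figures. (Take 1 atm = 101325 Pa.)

chalk: 2110 kg/m³ × 9.81 m/s² × 950 m = 1.966×10^7 Pa = 194.1 atm
limestone: 2740 kg/m³ × 9.81 m/s² × 2990 m = 8.037×10^7 Pa = 793.2 atm
sandstone: 2380 kg/m³ × 9.81 m/s² × 4160 m = 9.713×10^7 Pa = 958.6 atm
Total = 194.1 + 793.2 + 958.6 = 1945.8 atm

1900 atm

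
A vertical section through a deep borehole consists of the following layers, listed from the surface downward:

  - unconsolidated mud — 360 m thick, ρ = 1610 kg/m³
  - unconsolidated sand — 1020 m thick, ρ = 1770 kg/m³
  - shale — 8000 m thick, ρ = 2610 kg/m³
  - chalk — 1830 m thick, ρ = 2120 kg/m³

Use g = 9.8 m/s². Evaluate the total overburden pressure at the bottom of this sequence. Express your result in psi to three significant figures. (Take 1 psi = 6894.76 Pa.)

38600 psi

unconsolidated mud: 1610 kg/m³ × 9.8 m/s² × 360 m = 5.680×10^6 Pa = 823.8 psi
unconsolidated sand: 1770 kg/m³ × 9.8 m/s² × 1020 m = 1.769×10^7 Pa = 2566 psi
shale: 2610 kg/m³ × 9.8 m/s² × 8000 m = 2.046×10^8 Pa = 29678 psi
chalk: 2120 kg/m³ × 9.8 m/s² × 1830 m = 3.802×10^7 Pa = 5514 psi
Total = 823.8 + 2566 + 29678 + 5514 = 38583 psi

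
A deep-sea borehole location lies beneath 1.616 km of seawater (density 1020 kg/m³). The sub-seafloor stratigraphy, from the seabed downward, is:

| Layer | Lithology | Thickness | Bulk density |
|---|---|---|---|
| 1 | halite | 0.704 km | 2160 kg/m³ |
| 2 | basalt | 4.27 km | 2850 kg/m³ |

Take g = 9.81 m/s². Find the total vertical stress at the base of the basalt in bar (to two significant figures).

seawater: 1020 kg/m³ × 9.81 m/s² × 1616 m = 1.617×10^7 Pa = 161.7 bar
halite: 2160 kg/m³ × 9.81 m/s² × 704 m = 1.492×10^7 Pa = 149.2 bar
basalt: 2850 kg/m³ × 9.81 m/s² × 4270 m = 1.194×10^8 Pa = 1194 bar
Total = 161.7 + 149.2 + 1194 = 1504.7 bar

1500 bar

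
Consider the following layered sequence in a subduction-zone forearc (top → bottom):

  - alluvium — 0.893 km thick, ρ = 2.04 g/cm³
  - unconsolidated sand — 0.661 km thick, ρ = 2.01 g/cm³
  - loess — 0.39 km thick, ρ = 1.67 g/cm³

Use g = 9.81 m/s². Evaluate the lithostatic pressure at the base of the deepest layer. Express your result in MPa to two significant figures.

alluvium: 2040 kg/m³ × 9.81 m/s² × 893 m = 1.787×10^7 Pa = 17.87 MPa
unconsolidated sand: 2010 kg/m³ × 9.81 m/s² × 661 m = 1.303×10^7 Pa = 13.03 MPa
loess: 1670 kg/m³ × 9.81 m/s² × 390 m = 6.389×10^6 Pa = 6.389 MPa
Total = 17.87 + 13.03 + 6.389 = 37.294 MPa

37 MPa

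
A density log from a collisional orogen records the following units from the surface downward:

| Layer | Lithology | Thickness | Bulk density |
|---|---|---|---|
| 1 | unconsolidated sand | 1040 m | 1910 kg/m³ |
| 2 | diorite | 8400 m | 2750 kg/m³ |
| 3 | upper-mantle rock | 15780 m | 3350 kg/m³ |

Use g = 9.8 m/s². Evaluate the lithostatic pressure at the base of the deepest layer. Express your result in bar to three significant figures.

7640 bar

unconsolidated sand: 1910 kg/m³ × 9.8 m/s² × 1040 m = 1.947×10^7 Pa = 194.7 bar
diorite: 2750 kg/m³ × 9.8 m/s² × 8400 m = 2.264×10^8 Pa = 2264 bar
upper-mantle rock: 3350 kg/m³ × 9.8 m/s² × 15780 m = 5.181×10^8 Pa = 5181 bar
Total = 194.7 + 2264 + 5181 = 7639.0 bar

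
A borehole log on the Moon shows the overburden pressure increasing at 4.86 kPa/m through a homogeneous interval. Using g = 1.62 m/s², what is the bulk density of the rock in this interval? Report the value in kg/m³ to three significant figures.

3000 kg/m³

ρ = (dP/dz)/g = 4.86 kPa/m / 1.62 m/s² = 4860.0 Pa/m / 1.62 m/s² = 3000.0 kg/m³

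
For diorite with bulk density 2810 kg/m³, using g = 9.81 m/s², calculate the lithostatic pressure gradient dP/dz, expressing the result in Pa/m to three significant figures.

dP/dz = ρg = 2810 kg/m³ × 9.81 m/s² = 27566 Pa/m

27600 Pa/m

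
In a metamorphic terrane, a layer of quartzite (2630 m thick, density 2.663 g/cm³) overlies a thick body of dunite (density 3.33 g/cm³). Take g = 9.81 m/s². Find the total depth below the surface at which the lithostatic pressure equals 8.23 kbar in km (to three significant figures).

Pressure at base of upper layers: 2663×9.81×2630 = 6.871×10^7 Pa = 0.6871 kbar
Remaining pressure to be supplied by dunite: 8.230×10^8 − 6.871×10^7 = 7.543×10^8 Pa
Additional depth in dunite = 7.543×10^8 Pa / (3330 kg/m³ × 9.81 m/s²) = 23090 m
Total depth = 2630 m + 23090 m = 25720 m
= 25.720 km

25.7 km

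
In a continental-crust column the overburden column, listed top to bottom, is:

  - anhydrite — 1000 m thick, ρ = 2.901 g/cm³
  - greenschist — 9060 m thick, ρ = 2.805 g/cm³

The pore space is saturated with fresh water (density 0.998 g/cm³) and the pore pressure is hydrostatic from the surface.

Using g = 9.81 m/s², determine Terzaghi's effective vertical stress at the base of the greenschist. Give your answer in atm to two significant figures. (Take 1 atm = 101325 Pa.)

Overburden (lithostatic) stress σ_v:
anhydrite: 2901 kg/m³ × 9.81 m/s² × 1000 m = 2.846×10^7 Pa = 28.46 MPa
greenschist: 2805 kg/m³ × 9.81 m/s² × 9060 m = 2.493×10^8 Pa = 249.3 MPa
Total = 28.46 + 249.3 = 277.76 MPa
Pore pressure P_p = 998 kg/m³ × 9.81 m/s² × 10060 m = 9.849×10^7 Pa = 98.49 MPa
Effective stress σ' = σ_v − P_p = 277.8 − 98.49 = 179.27 MPa = 1769.3 atm

1800 atm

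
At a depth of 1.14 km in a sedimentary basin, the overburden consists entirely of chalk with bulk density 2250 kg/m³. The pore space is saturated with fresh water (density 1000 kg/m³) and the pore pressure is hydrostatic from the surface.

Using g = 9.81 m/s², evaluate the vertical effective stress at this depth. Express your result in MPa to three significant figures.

14.0 MPa

Overburden (lithostatic) stress σ_v:
chalk: 2250 kg/m³ × 9.81 m/s² × 1140 m = 2.516×10^7 Pa = 25.16 MPa
Pore pressure P_p = 1000 kg/m³ × 9.81 m/s² × 1140 m = 1.118×10^7 Pa = 11.18 MPa
Effective stress σ' = σ_v − P_p = 25.16 − 11.18 = 13.979 MPa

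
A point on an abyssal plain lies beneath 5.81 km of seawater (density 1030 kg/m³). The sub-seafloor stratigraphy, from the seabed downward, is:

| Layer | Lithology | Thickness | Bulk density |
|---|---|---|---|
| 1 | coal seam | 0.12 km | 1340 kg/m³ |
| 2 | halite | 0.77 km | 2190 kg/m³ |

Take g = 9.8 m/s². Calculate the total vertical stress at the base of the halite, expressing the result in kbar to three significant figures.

0.767 kbar

seawater: 1030 kg/m³ × 9.8 m/s² × 5810 m = 5.865×10^7 Pa = 0.5865 kbar
coal seam: 1340 kg/m³ × 9.8 m/s² × 120 m = 1.576×10^6 Pa = 0.01576 kbar
halite: 2190 kg/m³ × 9.8 m/s² × 770 m = 1.653×10^7 Pa = 0.1653 kbar
Total = 0.5865 + 0.01576 + 0.1653 = 0.76748 kbar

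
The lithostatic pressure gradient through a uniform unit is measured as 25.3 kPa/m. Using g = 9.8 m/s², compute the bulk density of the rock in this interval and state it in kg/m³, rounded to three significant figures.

ρ = (dP/dz)/g = 25.3 kPa/m / 9.8 m/s² = 25300 Pa/m / 9.8 m/s² = 2581.6 kg/m³

2580 kg/m³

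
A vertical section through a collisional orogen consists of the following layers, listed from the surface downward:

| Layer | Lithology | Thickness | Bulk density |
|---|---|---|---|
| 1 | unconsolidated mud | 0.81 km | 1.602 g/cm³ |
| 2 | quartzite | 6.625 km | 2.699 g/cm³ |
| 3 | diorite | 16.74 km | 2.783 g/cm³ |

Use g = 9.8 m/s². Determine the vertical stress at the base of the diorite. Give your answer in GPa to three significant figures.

unconsolidated mud: 1602 kg/m³ × 9.8 m/s² × 810 m = 1.272×10^7 Pa = 0.01272 GPa
quartzite: 2699 kg/m³ × 9.8 m/s² × 6625 m = 1.752×10^8 Pa = 0.1752 GPa
diorite: 2783 kg/m³ × 9.8 m/s² × 16740 m = 4.566×10^8 Pa = 0.4566 GPa
Total = 0.01272 + 0.1752 + 0.4566 = 0.64451 GPa

0.645 GPa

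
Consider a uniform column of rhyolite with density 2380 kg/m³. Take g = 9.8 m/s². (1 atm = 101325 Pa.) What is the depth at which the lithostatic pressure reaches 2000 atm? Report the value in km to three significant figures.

h = P/(ρg) = 2000 atm / (2380 kg/m³ × 9.8 m/s²) = 2.026×10^8 Pa / 23324 Pa/m = 8688.5 m
= 8.6885 km

8.69 km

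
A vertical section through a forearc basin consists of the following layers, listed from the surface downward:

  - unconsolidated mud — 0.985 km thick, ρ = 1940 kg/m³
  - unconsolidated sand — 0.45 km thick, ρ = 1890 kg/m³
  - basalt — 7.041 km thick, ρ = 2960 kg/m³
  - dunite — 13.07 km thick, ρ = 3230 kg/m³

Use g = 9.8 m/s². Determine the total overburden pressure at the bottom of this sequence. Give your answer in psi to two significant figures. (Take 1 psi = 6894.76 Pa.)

unconsolidated mud: 1940 kg/m³ × 9.8 m/s² × 985 m = 1.873×10^7 Pa = 2716 psi
unconsolidated sand: 1890 kg/m³ × 9.8 m/s² × 450 m = 8.335×10^6 Pa = 1209 psi
basalt: 2960 kg/m³ × 9.8 m/s² × 7041 m = 2.042×10^8 Pa = 29623 psi
dunite: 3230 kg/m³ × 9.8 m/s² × 13070 m = 4.137×10^8 Pa = 60005 psi
Total = 2716 + 1209 + 29623 + 60005 = 93553 psi

94000 psi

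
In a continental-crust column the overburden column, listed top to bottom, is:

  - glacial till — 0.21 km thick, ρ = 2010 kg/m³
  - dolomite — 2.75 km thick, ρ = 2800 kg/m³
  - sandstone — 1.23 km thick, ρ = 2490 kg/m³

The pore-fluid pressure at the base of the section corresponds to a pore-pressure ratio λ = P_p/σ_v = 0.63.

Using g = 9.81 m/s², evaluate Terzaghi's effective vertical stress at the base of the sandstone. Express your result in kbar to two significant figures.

0.41 kbar

Overburden (lithostatic) stress σ_v:
glacial till: 2010 kg/m³ × 9.81 m/s² × 210 m = 4.141×10^6 Pa = 4.141 MPa
dolomite: 2800 kg/m³ × 9.81 m/s² × 2750 m = 7.554×10^7 Pa = 75.54 MPa
sandstone: 2490 kg/m³ × 9.81 m/s² × 1230 m = 3.005×10^7 Pa = 30.05 MPa
Total = 4.141 + 75.54 + 30.05 = 109.72 MPa
Pore pressure P_p = λ·σ_v = 0.63 × 109.7 MPa = 69.13 MPa
Effective stress σ' = σ_v − P_p = 109.7 − 69.13 = 40.597 MPa = 0.40597 kbar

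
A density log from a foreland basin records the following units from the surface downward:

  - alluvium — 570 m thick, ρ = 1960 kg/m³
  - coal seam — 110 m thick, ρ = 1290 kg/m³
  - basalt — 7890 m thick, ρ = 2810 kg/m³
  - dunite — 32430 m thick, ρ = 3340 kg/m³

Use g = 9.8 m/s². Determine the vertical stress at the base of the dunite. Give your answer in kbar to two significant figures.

13 kbar

alluvium: 1960 kg/m³ × 9.8 m/s² × 570 m = 1.095×10^7 Pa = 0.1095 kbar
coal seam: 1290 kg/m³ × 9.8 m/s² × 110 m = 1.391×10^6 Pa = 0.01391 kbar
basalt: 2810 kg/m³ × 9.8 m/s² × 7890 m = 2.173×10^8 Pa = 2.173 kbar
dunite: 3340 kg/m³ × 9.8 m/s² × 32430 m = 1.061×10^9 Pa = 10.61 kbar
Total = 0.1095 + 0.01391 + 2.173 + 10.61 = 12.911 kbar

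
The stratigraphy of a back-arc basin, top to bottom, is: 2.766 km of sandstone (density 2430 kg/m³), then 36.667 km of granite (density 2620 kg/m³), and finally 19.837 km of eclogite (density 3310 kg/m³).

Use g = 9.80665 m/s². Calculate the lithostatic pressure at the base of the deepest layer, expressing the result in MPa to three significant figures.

sandstone: 2430 kg/m³ × 9.80665 m/s² × 2766 m = 6.591×10^7 Pa = 65.91 MPa
granite: 2620 kg/m³ × 9.80665 m/s² × 36667 m = 9.421×10^8 Pa = 942.1 MPa
eclogite: 3310 kg/m³ × 9.80665 m/s² × 19837 m = 6.439×10^8 Pa = 643.9 MPa
Total = 65.91 + 942.1 + 643.9 = 1651.9 MPa

1650 MPa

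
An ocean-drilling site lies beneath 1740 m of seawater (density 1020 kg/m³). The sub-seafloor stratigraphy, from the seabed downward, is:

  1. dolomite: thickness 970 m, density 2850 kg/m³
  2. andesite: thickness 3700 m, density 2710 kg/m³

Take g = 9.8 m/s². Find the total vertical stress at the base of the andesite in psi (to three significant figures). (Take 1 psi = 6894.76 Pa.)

seawater: 1020 kg/m³ × 9.8 m/s² × 1740 m = 1.739×10^7 Pa = 2523 psi
dolomite: 2850 kg/m³ × 9.8 m/s² × 970 m = 2.709×10^7 Pa = 3929 psi
andesite: 2710 kg/m³ × 9.8 m/s² × 3700 m = 9.826×10^7 Pa = 14252 psi
Total = 2523 + 3929 + 14252 = 20704 psi

20700 psi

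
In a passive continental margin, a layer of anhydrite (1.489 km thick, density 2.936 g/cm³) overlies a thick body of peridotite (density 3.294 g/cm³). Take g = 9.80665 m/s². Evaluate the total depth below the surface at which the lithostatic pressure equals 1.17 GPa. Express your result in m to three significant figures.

Pressure at base of upper layers: 2936×9.80665×1489 = 4.287×10^7 Pa = 0.04287 GPa
Remaining pressure to be supplied by peridotite: 1.170×10^9 − 4.287×10^7 = 1.127×10^9 Pa
Additional depth in peridotite = 1.127×10^9 Pa / (3294 kg/m³ × 9.80665 m/s²) = 34892 m
Total depth = 1489 m + 34892 m = 36381 m

36400 m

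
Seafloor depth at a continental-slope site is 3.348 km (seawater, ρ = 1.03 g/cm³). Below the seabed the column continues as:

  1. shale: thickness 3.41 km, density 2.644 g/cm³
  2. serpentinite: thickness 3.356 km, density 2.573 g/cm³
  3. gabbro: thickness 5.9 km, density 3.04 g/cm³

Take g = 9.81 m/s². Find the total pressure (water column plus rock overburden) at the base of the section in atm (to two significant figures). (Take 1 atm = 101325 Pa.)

seawater: 1030 kg/m³ × 9.81 m/s² × 3348 m = 3.383×10^7 Pa = 333.9 atm
shale: 2644 kg/m³ × 9.81 m/s² × 3410 m = 8.845×10^7 Pa = 872.9 atm
serpentinite: 2573 kg/m³ × 9.81 m/s² × 3356 m = 8.471×10^7 Pa = 836.0 atm
gabbro: 3040 kg/m³ × 9.81 m/s² × 5900 m = 1.760×10^8 Pa = 1737 atm
Total = 333.9 + 872.9 + 836.0 + 1737 = 3779.3 atm

3800 atm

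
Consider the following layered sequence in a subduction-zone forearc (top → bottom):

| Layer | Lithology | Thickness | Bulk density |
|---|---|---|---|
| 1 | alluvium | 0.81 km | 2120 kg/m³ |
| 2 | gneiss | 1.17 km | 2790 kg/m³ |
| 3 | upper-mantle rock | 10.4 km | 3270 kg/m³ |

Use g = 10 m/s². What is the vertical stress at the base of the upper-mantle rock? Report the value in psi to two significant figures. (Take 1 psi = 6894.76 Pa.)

57000 psi

alluvium: 2120 kg/m³ × 10 m/s² × 810 m = 1.717×10^7 Pa = 2491 psi
gneiss: 2790 kg/m³ × 10 m/s² × 1170 m = 3.264×10^7 Pa = 4734 psi
upper-mantle rock: 3270 kg/m³ × 10 m/s² × 10400 m = 3.401×10^8 Pa = 49324 psi
Total = 2491 + 4734 + 49324 = 56549 psi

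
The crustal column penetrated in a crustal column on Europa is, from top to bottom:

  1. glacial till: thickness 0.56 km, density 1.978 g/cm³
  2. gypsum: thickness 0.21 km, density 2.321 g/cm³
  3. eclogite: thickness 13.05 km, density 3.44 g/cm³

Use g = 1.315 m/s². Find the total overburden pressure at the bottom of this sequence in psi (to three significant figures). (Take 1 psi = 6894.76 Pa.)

8870 psi

glacial till: 1978 kg/m³ × 1.315 m/s² × 560 m = 1.457×10^6 Pa = 211.3 psi
gypsum: 2321 kg/m³ × 1.315 m/s² × 210 m = 6.409×10^5 Pa = 92.96 psi
eclogite: 3440 kg/m³ × 1.315 m/s² × 13050 m = 5.903×10^7 Pa = 8562 psi
Total = 211.3 + 92.96 + 8562 = 8866.2 psi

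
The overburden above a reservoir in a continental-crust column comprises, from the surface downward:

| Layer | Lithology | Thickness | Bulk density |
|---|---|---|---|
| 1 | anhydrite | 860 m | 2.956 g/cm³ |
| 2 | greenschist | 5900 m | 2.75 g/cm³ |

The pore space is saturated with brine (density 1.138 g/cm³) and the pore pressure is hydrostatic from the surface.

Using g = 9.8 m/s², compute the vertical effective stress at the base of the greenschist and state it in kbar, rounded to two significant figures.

1.1 kbar

Overburden (lithostatic) stress σ_v:
anhydrite: 2956 kg/m³ × 9.8 m/s² × 860 m = 2.491×10^7 Pa = 24.91 MPa
greenschist: 2750 kg/m³ × 9.8 m/s² × 5900 m = 1.590×10^8 Pa = 159.0 MPa
Total = 24.91 + 159.0 = 183.92 MPa
Pore pressure P_p = 1138 kg/m³ × 9.8 m/s² × 6760 m = 7.539×10^7 Pa = 75.39 MPa
Effective stress σ' = σ_v − P_p = 183.9 − 75.39 = 108.53 MPa = 1.0853 kbar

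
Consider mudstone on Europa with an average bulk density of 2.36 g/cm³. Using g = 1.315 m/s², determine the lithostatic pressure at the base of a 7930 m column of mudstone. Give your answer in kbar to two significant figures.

mudstone: 2360 kg/m³ × 1.315 m/s² × 7930 m = 2.461×10^7 Pa = 0.2461 kbar

0.25 kbar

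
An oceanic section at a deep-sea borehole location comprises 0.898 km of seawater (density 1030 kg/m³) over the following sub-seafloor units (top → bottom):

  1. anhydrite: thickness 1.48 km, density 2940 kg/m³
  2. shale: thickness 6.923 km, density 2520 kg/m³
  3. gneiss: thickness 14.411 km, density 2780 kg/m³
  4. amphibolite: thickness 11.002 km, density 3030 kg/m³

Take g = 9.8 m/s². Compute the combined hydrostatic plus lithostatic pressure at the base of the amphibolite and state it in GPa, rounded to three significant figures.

seawater: 1030 kg/m³ × 9.8 m/s² × 898 m = 9.064×10^6 Pa = 9.064×10^-3 GPa
anhydrite: 2940 kg/m³ × 9.8 m/s² × 1480 m = 4.264×10^7 Pa = 0.04264 GPa
shale: 2520 kg/m³ × 9.8 m/s² × 6923 m = 1.710×10^8 Pa = 0.1710 GPa
gneiss: 2780 kg/m³ × 9.8 m/s² × 14411 m = 3.926×10^8 Pa = 0.3926 GPa
amphibolite: 3030 kg/m³ × 9.8 m/s² × 11002 m = 3.267×10^8 Pa = 0.3267 GPa
Total = 9.064×10^-3 + 0.04264 + 0.1710 + 0.3926 + 0.3267 = 0.94198 GPa

0.942 GPa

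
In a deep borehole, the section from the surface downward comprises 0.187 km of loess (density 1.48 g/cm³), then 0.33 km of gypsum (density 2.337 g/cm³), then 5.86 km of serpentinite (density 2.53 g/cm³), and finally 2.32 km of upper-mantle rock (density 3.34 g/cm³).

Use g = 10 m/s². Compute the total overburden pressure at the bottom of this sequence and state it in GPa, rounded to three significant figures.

loess: 1480 kg/m³ × 10 m/s² × 187 m = 2.768×10^6 Pa = 2.768×10^-3 GPa
gypsum: 2337 kg/m³ × 10 m/s² × 330 m = 7.712×10^6 Pa = 7.712×10^-3 GPa
serpentinite: 2530 kg/m³ × 10 m/s² × 5860 m = 1.483×10^8 Pa = 0.1483 GPa
upper-mantle rock: 3340 kg/m³ × 10 m/s² × 2320 m = 7.749×10^7 Pa = 0.07749 GPa
Total = 2.768×10^-3 + 7.712×10^-3 + 0.1483 + 0.07749 = 0.23623 GPa

0.236 GPa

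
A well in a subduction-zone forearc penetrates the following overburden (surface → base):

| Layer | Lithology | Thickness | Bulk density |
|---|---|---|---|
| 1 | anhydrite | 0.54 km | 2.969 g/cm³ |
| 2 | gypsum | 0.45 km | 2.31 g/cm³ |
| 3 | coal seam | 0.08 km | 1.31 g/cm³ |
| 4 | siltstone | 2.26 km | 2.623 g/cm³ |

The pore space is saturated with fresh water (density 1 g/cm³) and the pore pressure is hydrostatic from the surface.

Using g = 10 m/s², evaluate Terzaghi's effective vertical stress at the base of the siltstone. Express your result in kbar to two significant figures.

Overburden (lithostatic) stress σ_v:
anhydrite: 2969 kg/m³ × 10 m/s² × 540 m = 1.603×10^7 Pa = 16.03 MPa
gypsum: 2310 kg/m³ × 10 m/s² × 450 m = 1.040×10^7 Pa = 10.39 MPa
coal seam: 1310 kg/m³ × 10 m/s² × 80 m = 1.048×10^6 Pa = 1.048 MPa
siltstone: 2623 kg/m³ × 10 m/s² × 2260 m = 5.928×10^7 Pa = 59.28 MPa
Total = 16.03 + 10.39 + 1.048 + 59.28 = 86.755 MPa
Pore pressure P_p = 1000 kg/m³ × 10 m/s² × 3330 m = 3.330×10^7 Pa = 33.30 MPa
Effective stress σ' = σ_v − P_p = 86.76 − 33.30 = 53.455 MPa = 0.53455 kbar

0.53 kbar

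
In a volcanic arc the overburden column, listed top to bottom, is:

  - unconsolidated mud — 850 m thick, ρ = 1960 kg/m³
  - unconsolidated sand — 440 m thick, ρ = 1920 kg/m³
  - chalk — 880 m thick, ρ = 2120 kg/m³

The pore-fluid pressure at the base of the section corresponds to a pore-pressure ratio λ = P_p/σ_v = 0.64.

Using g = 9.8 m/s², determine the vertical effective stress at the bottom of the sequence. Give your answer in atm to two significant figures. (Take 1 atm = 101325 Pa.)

Overburden (lithostatic) stress σ_v:
unconsolidated mud: 1960 kg/m³ × 9.8 m/s² × 850 m = 1.633×10^7 Pa = 16.33 MPa
unconsolidated sand: 1920 kg/m³ × 9.8 m/s² × 440 m = 8.279×10^6 Pa = 8.279 MPa
chalk: 2120 kg/m³ × 9.8 m/s² × 880 m = 1.828×10^7 Pa = 18.28 MPa
Total = 16.33 + 8.279 + 18.28 = 42.889 MPa
Pore pressure P_p = λ·σ_v = 0.64 × 42.89 MPa = 27.45 MPa
Effective stress σ' = σ_v − P_p = 42.89 − 27.45 = 15.440 MPa = 152.38 atm

150 atm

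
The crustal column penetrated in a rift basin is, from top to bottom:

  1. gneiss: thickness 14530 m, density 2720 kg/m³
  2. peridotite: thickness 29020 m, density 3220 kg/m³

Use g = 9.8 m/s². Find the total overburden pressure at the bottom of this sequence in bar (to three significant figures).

gneiss: 2720 kg/m³ × 9.8 m/s² × 14530 m = 3.873×10^8 Pa = 3873 bar
peridotite: 3220 kg/m³ × 9.8 m/s² × 29020 m = 9.158×10^8 Pa = 9158 bar
Total = 3873 + 9158 = 13031 bar

13000 bar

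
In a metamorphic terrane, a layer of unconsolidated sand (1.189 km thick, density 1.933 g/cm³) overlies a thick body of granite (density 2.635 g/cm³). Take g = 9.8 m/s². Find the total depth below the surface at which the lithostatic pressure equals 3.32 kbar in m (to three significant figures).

Pressure at base of upper layers: 1933×9.8×1189 = 2.252×10^7 Pa = 0.2252 kbar
Remaining pressure to be supplied by granite: 3.320×10^8 − 2.252×10^7 = 3.095×10^8 Pa
Additional depth in granite = 3.095×10^8 Pa / (2635 kg/m³ × 9.8 m/s²) = 11985 m
Total depth = 1189 m + 11985 m = 13174 m

13200 m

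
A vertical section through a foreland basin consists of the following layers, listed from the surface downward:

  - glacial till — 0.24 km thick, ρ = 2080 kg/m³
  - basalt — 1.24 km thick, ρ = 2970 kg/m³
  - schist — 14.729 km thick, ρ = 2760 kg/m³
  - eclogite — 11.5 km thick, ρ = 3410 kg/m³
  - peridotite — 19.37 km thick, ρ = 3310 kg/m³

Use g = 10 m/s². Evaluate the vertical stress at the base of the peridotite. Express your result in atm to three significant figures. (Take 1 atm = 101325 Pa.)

glacial till: 2080 kg/m³ × 10 m/s² × 240 m = 4.992×10^6 Pa = 49.27 atm
basalt: 2970 kg/m³ × 10 m/s² × 1240 m = 3.683×10^7 Pa = 363.5 atm
schist: 2760 kg/m³ × 10 m/s² × 14729 m = 4.065×10^8 Pa = 4012 atm
eclogite: 3410 kg/m³ × 10 m/s² × 11500 m = 3.921×10^8 Pa = 3870 atm
peridotite: 3310 kg/m³ × 10 m/s² × 19370 m = 6.411×10^8 Pa = 6328 atm
Total = 49.27 + 363.5 + 4012 + 3870 + 6328 = 14623 atm

14600 atm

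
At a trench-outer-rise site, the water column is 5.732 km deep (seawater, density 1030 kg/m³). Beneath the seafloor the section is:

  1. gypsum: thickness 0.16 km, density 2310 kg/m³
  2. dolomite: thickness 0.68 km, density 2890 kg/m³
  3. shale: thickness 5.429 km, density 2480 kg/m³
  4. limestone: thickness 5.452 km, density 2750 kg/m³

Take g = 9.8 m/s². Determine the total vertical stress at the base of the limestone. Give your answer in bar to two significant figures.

seawater: 1030 kg/m³ × 9.8 m/s² × 5732 m = 5.786×10^7 Pa = 578.6 bar
gypsum: 2310 kg/m³ × 9.8 m/s² × 160 m = 3.622×10^6 Pa = 36.22 bar
dolomite: 2890 kg/m³ × 9.8 m/s² × 680 m = 1.926×10^7 Pa = 192.6 bar
shale: 2480 kg/m³ × 9.8 m/s² × 5429 m = 1.319×10^8 Pa = 1319 bar
limestone: 2750 kg/m³ × 9.8 m/s² × 5452 m = 1.469×10^8 Pa = 1469 bar
Total = 578.6 + 36.22 + 192.6 + 1319 + 1469 = 3596.2 bar

3600 bar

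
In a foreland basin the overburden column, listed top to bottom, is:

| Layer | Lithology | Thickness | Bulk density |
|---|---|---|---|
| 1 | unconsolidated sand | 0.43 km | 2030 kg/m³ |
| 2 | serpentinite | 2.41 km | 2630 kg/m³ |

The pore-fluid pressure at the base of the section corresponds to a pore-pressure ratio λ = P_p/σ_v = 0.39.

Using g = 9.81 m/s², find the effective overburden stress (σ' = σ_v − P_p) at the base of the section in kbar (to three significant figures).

0.432 kbar

Overburden (lithostatic) stress σ_v:
unconsolidated sand: 2030 kg/m³ × 9.81 m/s² × 430 m = 8.563×10^6 Pa = 8.563 MPa
serpentinite: 2630 kg/m³ × 9.81 m/s² × 2410 m = 6.218×10^7 Pa = 62.18 MPa
Total = 8.563 + 62.18 = 70.742 MPa
Pore pressure P_p = λ·σ_v = 0.39 × 70.74 MPa = 27.59 MPa
Effective stress σ' = σ_v − P_p = 70.74 − 27.59 = 43.153 MPa = 0.43153 kbar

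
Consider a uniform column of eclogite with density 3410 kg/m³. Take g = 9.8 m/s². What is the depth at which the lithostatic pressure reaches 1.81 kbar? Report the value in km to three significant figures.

h = P/(ρg) = 1.81 kbar / (3410 kg/m³ × 9.8 m/s²) = 1.810×10^8 Pa / 33418 Pa/m = 5416.2 m
= 5.4162 km

5.42 km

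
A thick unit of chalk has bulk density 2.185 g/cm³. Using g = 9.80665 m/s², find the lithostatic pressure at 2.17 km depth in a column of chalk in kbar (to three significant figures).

chalk: 2185 kg/m³ × 9.80665 m/s² × 2170 m = 4.650×10^7 Pa = 0.4650 kbar

0.465 kbar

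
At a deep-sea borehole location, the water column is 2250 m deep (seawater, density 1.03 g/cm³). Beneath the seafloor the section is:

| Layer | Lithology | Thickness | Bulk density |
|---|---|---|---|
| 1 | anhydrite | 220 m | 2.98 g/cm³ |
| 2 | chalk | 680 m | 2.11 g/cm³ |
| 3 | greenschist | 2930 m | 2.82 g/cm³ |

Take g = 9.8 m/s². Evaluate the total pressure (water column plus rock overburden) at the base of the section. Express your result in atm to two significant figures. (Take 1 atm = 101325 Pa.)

seawater: 1030 kg/m³ × 9.8 m/s² × 2250 m = 2.271×10^7 Pa = 224.1 atm
anhydrite: 2980 kg/m³ × 9.8 m/s² × 220 m = 6.425×10^6 Pa = 63.41 atm
chalk: 2110 kg/m³ × 9.8 m/s² × 680 m = 1.406×10^7 Pa = 138.8 atm
greenschist: 2820 kg/m³ × 9.8 m/s² × 2930 m = 8.097×10^7 Pa = 799.1 atm
Total = 224.1 + 63.41 + 138.8 + 799.1 = 1225.5 atm

1200 atm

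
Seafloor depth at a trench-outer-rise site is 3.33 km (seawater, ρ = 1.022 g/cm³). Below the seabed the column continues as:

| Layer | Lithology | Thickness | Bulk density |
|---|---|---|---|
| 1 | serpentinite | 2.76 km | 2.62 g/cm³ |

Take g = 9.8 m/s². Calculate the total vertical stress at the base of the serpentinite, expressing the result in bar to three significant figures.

seawater: 1022 kg/m³ × 9.8 m/s² × 3330 m = 3.335×10^7 Pa = 333.5 bar
serpentinite: 2620 kg/m³ × 9.8 m/s² × 2760 m = 7.087×10^7 Pa = 708.7 bar
Total = 333.5 + 708.7 = 1042.2 bar

1040 bar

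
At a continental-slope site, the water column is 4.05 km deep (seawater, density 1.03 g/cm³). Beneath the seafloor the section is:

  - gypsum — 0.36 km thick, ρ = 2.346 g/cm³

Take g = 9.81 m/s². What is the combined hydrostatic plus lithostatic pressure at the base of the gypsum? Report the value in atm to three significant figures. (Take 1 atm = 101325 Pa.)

486 atm

seawater: 1030 kg/m³ × 9.81 m/s² × 4050 m = 4.092×10^7 Pa = 403.9 atm
gypsum: 2346 kg/m³ × 9.81 m/s² × 360 m = 8.285×10^6 Pa = 81.77 atm
Total = 403.9 + 81.77 = 485.64 atm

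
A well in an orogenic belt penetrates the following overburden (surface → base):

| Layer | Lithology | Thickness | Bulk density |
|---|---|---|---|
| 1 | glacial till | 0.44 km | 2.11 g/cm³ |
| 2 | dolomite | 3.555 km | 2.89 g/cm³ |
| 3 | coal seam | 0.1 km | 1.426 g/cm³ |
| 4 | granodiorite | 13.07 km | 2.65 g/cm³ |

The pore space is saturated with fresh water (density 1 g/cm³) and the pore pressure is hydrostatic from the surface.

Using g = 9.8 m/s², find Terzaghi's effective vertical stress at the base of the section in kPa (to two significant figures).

Overburden (lithostatic) stress σ_v:
glacial till: 2110 kg/m³ × 9.8 m/s² × 440 m = 9.098×10^6 Pa = 9.098 MPa
dolomite: 2890 kg/m³ × 9.8 m/s² × 3555 m = 1.007×10^8 Pa = 100.7 MPa
coal seam: 1426 kg/m³ × 9.8 m/s² × 100 m = 1.397×10^6 Pa = 1.397 MPa
granodiorite: 2650 kg/m³ × 9.8 m/s² × 13070 m = 3.394×10^8 Pa = 339.4 MPa
Total = 9.098 + 100.7 + 1.397 + 339.4 = 450.61 MPa
Pore pressure P_p = 1000 kg/m³ × 9.8 m/s² × 17165 m = 1.682×10^8 Pa = 168.2 MPa
Effective stress σ' = σ_v − P_p = 450.6 − 168.2 = 282.39 MPa = 2.8239×10^5 kPa

280000 kPa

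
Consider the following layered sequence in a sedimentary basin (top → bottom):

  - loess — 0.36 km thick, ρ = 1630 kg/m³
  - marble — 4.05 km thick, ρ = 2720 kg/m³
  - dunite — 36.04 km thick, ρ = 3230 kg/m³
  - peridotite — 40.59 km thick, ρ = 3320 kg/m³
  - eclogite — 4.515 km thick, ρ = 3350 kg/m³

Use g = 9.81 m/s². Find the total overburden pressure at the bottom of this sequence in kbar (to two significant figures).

27 kbar

loess: 1630 kg/m³ × 9.81 m/s² × 360 m = 5.757×10^6 Pa = 0.05757 kbar
marble: 2720 kg/m³ × 9.81 m/s² × 4050 m = 1.081×10^8 Pa = 1.081 kbar
dunite: 3230 kg/m³ × 9.81 m/s² × 36040 m = 1.142×10^9 Pa = 11.42 kbar
peridotite: 3320 kg/m³ × 9.81 m/s² × 40590 m = 1.322×10^9 Pa = 13.22 kbar
eclogite: 3350 kg/m³ × 9.81 m/s² × 4515 m = 1.484×10^8 Pa = 1.484 kbar
Total = 0.05757 + 1.081 + 11.42 + 13.22 + 1.484 = 27.262 kbar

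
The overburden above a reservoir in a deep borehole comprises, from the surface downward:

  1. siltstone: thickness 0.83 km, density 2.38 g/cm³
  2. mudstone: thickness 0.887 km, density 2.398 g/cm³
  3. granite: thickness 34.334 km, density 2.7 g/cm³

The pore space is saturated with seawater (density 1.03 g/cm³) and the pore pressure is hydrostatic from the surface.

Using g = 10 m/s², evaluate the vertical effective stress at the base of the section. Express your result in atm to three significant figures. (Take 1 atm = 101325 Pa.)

Overburden (lithostatic) stress σ_v:
siltstone: 2380 kg/m³ × 10 m/s² × 830 m = 1.975×10^7 Pa = 19.75 MPa
mudstone: 2398 kg/m³ × 10 m/s² × 887 m = 2.127×10^7 Pa = 21.27 MPa
granite: 2700 kg/m³ × 10 m/s² × 34334 m = 9.270×10^8 Pa = 927.0 MPa
Total = 19.75 + 21.27 + 927.0 = 968.04 MPa
Pore pressure P_p = 1030 kg/m³ × 10 m/s² × 36051 m = 3.713×10^8 Pa = 371.3 MPa
Effective stress σ' = σ_v − P_p = 968.0 − 371.3 = 596.72 MPa = 5889.1 atm

5890 atm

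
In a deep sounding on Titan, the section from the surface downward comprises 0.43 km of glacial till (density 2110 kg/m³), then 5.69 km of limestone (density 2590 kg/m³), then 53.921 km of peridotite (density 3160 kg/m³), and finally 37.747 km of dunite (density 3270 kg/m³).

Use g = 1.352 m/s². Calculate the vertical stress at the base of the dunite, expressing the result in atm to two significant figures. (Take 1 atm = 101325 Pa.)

4100 atm

glacial till: 2110 kg/m³ × 1.352 m/s² × 430 m = 1.227×10^6 Pa = 12.11 atm
limestone: 2590 kg/m³ × 1.352 m/s² × 5690 m = 1.992×10^7 Pa = 196.6 atm
peridotite: 3160 kg/m³ × 1.352 m/s² × 53921 m = 2.304×10^8 Pa = 2274 atm
dunite: 3270 kg/m³ × 1.352 m/s² × 37747 m = 1.669×10^8 Pa = 1647 atm
Total = 12.11 + 196.6 + 2274 + 1647 = 4129.3 atm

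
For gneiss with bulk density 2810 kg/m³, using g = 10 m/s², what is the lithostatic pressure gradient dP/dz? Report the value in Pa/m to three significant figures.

dP/dz = ρg = 2810 kg/m³ × 10 m/s² = 28100 Pa/m

28100 Pa/m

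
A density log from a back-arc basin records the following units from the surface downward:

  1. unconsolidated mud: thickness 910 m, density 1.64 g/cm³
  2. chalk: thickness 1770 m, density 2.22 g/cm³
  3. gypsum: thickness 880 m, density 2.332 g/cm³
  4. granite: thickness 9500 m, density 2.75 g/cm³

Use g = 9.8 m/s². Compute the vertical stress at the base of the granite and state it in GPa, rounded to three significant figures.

0.329 GPa

unconsolidated mud: 1640 kg/m³ × 9.8 m/s² × 910 m = 1.463×10^7 Pa = 0.01463 GPa
chalk: 2220 kg/m³ × 9.8 m/s² × 1770 m = 3.851×10^7 Pa = 0.03851 GPa
gypsum: 2332 kg/m³ × 9.8 m/s² × 880 m = 2.011×10^7 Pa = 0.02011 GPa
granite: 2750 kg/m³ × 9.8 m/s² × 9500 m = 2.560×10^8 Pa = 0.2560 GPa
Total = 0.01463 + 0.03851 + 0.02011 + 0.2560 = 0.32927 GPa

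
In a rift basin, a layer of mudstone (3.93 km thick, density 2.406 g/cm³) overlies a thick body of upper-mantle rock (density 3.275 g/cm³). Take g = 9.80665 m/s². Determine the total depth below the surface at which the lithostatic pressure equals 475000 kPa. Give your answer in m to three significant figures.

Pressure at base of upper layers: 2406×9.80665×3930 = 9.273×10^7 Pa = 92728 kPa
Remaining pressure to be supplied by upper-mantle rock: 4.750×10^8 − 9.273×10^7 = 3.823×10^8 Pa
Additional depth in upper-mantle rock = 3.823×10^8 Pa / (3275 kg/m³ × 9.80665 m/s²) = 11903 m
Total depth = 3930 m + 11903 m = 15833 m

15800 m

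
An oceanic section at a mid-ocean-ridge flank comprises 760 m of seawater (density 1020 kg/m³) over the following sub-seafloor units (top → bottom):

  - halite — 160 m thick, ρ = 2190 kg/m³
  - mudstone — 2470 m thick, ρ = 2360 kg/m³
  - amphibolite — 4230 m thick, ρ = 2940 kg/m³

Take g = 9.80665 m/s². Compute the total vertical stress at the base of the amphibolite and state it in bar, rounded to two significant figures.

1900 bar

seawater: 1020 kg/m³ × 9.80665 m/s² × 760 m = 7.602×10^6 Pa = 76.02 bar
halite: 2190 kg/m³ × 9.80665 m/s² × 160 m = 3.436×10^6 Pa = 34.36 bar
mudstone: 2360 kg/m³ × 9.80665 m/s² × 2470 m = 5.716×10^7 Pa = 571.6 bar
amphibolite: 2940 kg/m³ × 9.80665 m/s² × 4230 m = 1.220×10^8 Pa = 1220 bar
Total = 76.02 + 34.36 + 571.6 + 1220 = 1901.6 bar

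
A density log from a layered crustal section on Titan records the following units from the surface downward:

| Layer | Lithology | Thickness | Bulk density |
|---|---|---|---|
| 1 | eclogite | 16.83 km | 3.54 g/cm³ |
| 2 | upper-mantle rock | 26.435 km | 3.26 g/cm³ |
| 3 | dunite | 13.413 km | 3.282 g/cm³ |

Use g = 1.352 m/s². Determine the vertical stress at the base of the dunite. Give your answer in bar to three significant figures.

eclogite: 3540 kg/m³ × 1.352 m/s² × 16830 m = 8.055×10^7 Pa = 805.5 bar
upper-mantle rock: 3260 kg/m³ × 1.352 m/s² × 26435 m = 1.165×10^8 Pa = 1165 bar
dunite: 3282 kg/m³ × 1.352 m/s² × 13413 m = 5.952×10^7 Pa = 595.2 bar
Total = 805.5 + 1165 + 595.2 = 2565.8 bar

2570 bar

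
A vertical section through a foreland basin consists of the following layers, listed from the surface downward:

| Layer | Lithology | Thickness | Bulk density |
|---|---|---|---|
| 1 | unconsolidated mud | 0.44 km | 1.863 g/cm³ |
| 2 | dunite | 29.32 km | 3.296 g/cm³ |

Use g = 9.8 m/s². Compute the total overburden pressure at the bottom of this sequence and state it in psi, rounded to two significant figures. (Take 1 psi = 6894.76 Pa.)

140000 psi

unconsolidated mud: 1863 kg/m³ × 9.8 m/s² × 440 m = 8.033×10^6 Pa = 1165 psi
dunite: 3296 kg/m³ × 9.8 m/s² × 29320 m = 9.471×10^8 Pa = 1.374×10^5 psi
Total = 1165 + 1.374×10^5 = 1.3852×10^5 psi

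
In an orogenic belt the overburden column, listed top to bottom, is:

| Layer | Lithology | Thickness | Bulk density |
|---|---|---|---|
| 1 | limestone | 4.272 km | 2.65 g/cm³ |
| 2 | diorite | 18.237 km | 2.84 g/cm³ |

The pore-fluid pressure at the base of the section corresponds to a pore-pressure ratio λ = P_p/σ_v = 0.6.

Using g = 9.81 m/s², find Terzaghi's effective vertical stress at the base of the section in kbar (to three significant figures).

2.48 kbar

Overburden (lithostatic) stress σ_v:
limestone: 2650 kg/m³ × 9.81 m/s² × 4272 m = 1.111×10^8 Pa = 111.1 MPa
diorite: 2840 kg/m³ × 9.81 m/s² × 18237 m = 5.081×10^8 Pa = 508.1 MPa
Total = 111.1 + 508.1 = 619.15 MPa
Pore pressure P_p = λ·σ_v = 0.6 × 619.1 MPa = 371.5 MPa
Effective stress σ' = σ_v − P_p = 619.1 − 371.5 = 247.66 MPa = 2.4766 kbar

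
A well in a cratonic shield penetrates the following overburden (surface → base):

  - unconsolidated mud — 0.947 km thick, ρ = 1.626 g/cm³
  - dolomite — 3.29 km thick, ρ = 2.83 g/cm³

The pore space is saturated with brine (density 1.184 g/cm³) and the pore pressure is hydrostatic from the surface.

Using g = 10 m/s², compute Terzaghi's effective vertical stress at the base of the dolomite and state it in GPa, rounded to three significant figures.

0.0583 GPa

Overburden (lithostatic) stress σ_v:
unconsolidated mud: 1626 kg/m³ × 10 m/s² × 947 m = 1.540×10^7 Pa = 15.40 MPa
dolomite: 2830 kg/m³ × 10 m/s² × 3290 m = 9.311×10^7 Pa = 93.11 MPa
Total = 15.40 + 93.11 = 108.51 MPa
Pore pressure P_p = 1184 kg/m³ × 10 m/s² × 4237 m = 5.017×10^7 Pa = 50.17 MPa
Effective stress σ' = σ_v − P_p = 108.5 − 50.17 = 58.339 MPa = 0.058339 GPa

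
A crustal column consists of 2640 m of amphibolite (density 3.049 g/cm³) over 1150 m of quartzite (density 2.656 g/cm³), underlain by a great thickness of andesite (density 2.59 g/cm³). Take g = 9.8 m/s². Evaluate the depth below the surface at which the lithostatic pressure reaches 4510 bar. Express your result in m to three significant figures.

17300 m

Pressure at base of upper layers: 3049×9.8×2640 + 2656×9.8×1150 = 1.088×10^8 Pa = 1088 bar
Remaining pressure to be supplied by andesite: 4.510×10^8 − 1.088×10^8 = 3.422×10^8 Pa
Additional depth in andesite = 3.422×10^8 Pa / (2590 kg/m³ × 9.8 m/s²) = 13481 m
Total depth = 3790 m + 13481 m = 17271 m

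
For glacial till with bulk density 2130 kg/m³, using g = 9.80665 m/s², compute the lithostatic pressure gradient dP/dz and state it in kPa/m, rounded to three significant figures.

dP/dz = ρg = 2130 kg/m³ × 9.80665 m/s² = 20888 Pa/m
= 20888 Pa/m × (1 kPa/m / 1000.0 Pa/m) = 20.888 kPa/m

20.9 kPa/m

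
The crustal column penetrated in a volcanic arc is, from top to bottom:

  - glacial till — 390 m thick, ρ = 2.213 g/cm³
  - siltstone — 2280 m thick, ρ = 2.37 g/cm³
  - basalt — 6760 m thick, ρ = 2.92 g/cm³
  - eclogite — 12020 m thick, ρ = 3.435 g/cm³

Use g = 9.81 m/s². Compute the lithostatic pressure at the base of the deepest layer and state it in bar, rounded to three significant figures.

glacial till: 2213 kg/m³ × 9.81 m/s² × 390 m = 8.467×10^6 Pa = 84.67 bar
siltstone: 2370 kg/m³ × 9.81 m/s² × 2280 m = 5.301×10^7 Pa = 530.1 bar
basalt: 2920 kg/m³ × 9.81 m/s² × 6760 m = 1.936×10^8 Pa = 1936 bar
eclogite: 3435 kg/m³ × 9.81 m/s² × 12020 m = 4.050×10^8 Pa = 4050 bar
Total = 84.67 + 530.1 + 1936 + 4050 = 6601.6 bar

6600 bar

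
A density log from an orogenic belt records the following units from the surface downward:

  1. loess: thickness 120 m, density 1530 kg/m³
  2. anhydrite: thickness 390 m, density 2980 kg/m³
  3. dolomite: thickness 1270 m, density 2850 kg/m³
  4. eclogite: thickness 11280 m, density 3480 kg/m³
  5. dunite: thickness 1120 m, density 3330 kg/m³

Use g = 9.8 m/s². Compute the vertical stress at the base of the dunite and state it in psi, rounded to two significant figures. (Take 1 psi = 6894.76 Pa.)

68000 psi

loess: 1530 kg/m³ × 9.8 m/s² × 120 m = 1.799×10^6 Pa = 261.0 psi
anhydrite: 2980 kg/m³ × 9.8 m/s² × 390 m = 1.139×10^7 Pa = 1652 psi
dolomite: 2850 kg/m³ × 9.8 m/s² × 1270 m = 3.547×10^7 Pa = 5145 psi
eclogite: 3480 kg/m³ × 9.8 m/s² × 11280 m = 3.847×10^8 Pa = 55795 psi
dunite: 3330 kg/m³ × 9.8 m/s² × 1120 m = 3.655×10^7 Pa = 5301 psi
Total = 261.0 + 1652 + 5145 + 55795 + 5301 = 68154 psi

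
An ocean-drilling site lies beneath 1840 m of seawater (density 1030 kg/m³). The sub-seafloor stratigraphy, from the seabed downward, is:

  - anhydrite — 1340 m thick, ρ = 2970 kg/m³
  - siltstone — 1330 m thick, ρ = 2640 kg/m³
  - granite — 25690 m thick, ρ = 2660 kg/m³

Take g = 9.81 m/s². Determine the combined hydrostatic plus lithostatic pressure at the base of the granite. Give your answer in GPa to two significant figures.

0.76 GPa

seawater: 1030 kg/m³ × 9.81 m/s² × 1840 m = 1.859×10^7 Pa = 0.01859 GPa
anhydrite: 2970 kg/m³ × 9.81 m/s² × 1340 m = 3.904×10^7 Pa = 0.03904 GPa
siltstone: 2640 kg/m³ × 9.81 m/s² × 1330 m = 3.444×10^7 Pa = 0.03444 GPa
granite: 2660 kg/m³ × 9.81 m/s² × 25690 m = 6.704×10^8 Pa = 0.6704 GPa
Total = 0.01859 + 0.03904 + 0.03444 + 0.6704 = 0.76245 GPa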